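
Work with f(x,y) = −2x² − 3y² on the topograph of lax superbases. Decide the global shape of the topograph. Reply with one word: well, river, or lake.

D = b²−4ac = 0² − 4·(-2)·(-3) = -24
D < 0 ⇒ definite ⇒ every region one sign ⇒ single well

well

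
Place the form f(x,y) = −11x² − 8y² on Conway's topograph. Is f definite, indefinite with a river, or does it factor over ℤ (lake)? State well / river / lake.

D = b²−4ac = 0² − 4·(-11)·(-8) = -352
D < 0 ⇒ definite ⇒ every region one sign ⇒ single well

well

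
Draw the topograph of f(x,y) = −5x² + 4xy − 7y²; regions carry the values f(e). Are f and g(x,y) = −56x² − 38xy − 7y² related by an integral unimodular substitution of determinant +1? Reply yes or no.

D₁ = -124, D₂ = -124
f is negative-definite; reduce −f:
−f: reduced (well bottom): (5,-4,7) with a≤c, −a<b≤a
flip sign back: reduced form of f is (-5,4,-7)
g is negative-definite; reduce −g:
−g: flip: (56,38,7)→(7,-38,56)
−g: translate: b→4 (≡-38 mod 14), so (7,-38,56)→(7,4,5)
−g: flip: (7,4,5)→(5,-4,7)
−g: reduced (well bottom): (5,-4,7) with a≤c, −a<b≤a
flip sign back: reduced form of g is (-5,4,-7)
reduced forms (-5, 4, -7) vs (-5, 4, -7) ⇒ equivalent

yes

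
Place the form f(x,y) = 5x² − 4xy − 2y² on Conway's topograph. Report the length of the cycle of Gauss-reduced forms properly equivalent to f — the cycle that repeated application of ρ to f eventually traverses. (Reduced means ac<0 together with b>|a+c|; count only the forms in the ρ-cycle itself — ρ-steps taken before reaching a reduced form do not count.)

D = 56, ⌊√D⌋ = 7
descent: ρ → (-2,4,5)  [lands on river]
river: ρ → (5,6,-1)
river: ρ → (-1,6,5)
river: ρ → (5,4,-2)
ρ-cycle length = 4 (tail of 1 descent step not counted)

4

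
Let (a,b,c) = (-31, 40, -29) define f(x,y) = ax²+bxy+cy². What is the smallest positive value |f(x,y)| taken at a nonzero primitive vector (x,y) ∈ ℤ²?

translate: b→22 (≡-40 mod 62), so (31,-40,29)→(31,22,20)
flip: (31,22,20)→(20,-22,31)
translate: b→18 (≡-22 mod 40), so (20,-22,31)→(20,18,29)
reduced (well bottom): (20,18,29) with a≤c, −a<b≤a
well minimum |f| = |-20| = 20 (negative-definite)

20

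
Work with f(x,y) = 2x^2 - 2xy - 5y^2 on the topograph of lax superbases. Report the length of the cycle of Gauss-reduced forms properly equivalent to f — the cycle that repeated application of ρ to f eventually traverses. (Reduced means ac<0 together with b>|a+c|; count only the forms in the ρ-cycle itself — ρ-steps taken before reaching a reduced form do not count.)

D = 44, ⌊√D⌋ = 6
descent: ρ → (-5,2,2)
descent: ρ → (2,6,-1)  [lands on river]
river: ρ → (-1,6,2)
ρ-cycle length = 2 (tail of 2 descent steps not counted)

2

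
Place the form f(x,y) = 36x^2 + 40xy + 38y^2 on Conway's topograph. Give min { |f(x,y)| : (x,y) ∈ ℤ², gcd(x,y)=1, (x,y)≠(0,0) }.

translate: b→-32 (≡40 mod 72), so (36,40,38)→(36,-32,34)
flip: (36,-32,34)→(34,32,36)
reduced (well bottom): (34,32,36) with a≤c, −a<b≤a
well minimum = a = 34

34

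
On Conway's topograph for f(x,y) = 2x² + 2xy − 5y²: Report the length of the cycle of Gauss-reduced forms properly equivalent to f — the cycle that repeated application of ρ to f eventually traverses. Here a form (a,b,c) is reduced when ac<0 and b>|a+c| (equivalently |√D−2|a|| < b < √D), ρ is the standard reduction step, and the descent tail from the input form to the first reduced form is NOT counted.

D = 44, ⌊√D⌋ = 6
descent: ρ → (-5,-2,2)
descent: ρ → (2,6,-1)  [lands on river]
river: ρ → (-1,6,2)
ρ-cycle length = 2 (tail of 2 descent steps not counted)

2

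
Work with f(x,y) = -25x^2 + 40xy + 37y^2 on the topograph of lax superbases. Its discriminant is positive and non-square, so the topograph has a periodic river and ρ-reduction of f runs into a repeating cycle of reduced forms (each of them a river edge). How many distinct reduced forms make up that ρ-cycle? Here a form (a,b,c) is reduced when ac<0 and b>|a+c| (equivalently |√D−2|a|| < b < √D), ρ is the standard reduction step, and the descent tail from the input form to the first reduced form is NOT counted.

D = 5300, ⌊√D⌋ = 72
river: ρ → (37,34,-28)
river: ρ → (-28,22,43)
river: ρ → (43,64,-7)
river: ρ → (-7,62,52)
river: ρ → (52,42,-17)
river: ρ → (-17,60,25)
river: ρ → (25,40,-37)
river: ρ → (-37,34,28)
river: ρ → (28,22,-43)
river: ρ → (-43,64,7)
river: ρ → (7,62,-52)
river: ρ → (-52,42,17)
river: ρ → (17,60,-25)
river: ρ → (-25,40,37)
ρ-cycle length = 14 (tail of 0 descent steps not counted)

14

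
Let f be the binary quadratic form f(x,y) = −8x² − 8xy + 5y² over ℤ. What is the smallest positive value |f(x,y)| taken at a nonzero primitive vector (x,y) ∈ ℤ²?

descent: ρ → (5,8,-8)  [lands on river]
river: ρ → (-8,8,5)
river: ρ → (5,12,-4)
river: ρ → (-4,12,5)
closes: descent 1, river 4
min |a| on river = 4

4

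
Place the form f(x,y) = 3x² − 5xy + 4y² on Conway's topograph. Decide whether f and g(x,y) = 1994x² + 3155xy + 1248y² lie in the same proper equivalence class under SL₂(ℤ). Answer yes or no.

D₁ = -23, D₂ = -23
f: translate: b→1 (≡-5 mod 6), so (3,-5,4)→(3,1,2)
f: flip: (3,1,2)→(2,-1,3)
f: reduced (well bottom): (2,-1,3) with a≤c, −a<b≤a
g: translate: b→-833 (≡3155 mod 3988), so (1994,3155,1248)→(1994,-833,87)
g: flip: (1994,-833,87)→(87,833,1994)
g: translate: b→-37 (≡833 mod 174), so (87,833,1994)→(87,-37,4)
g: flip: (87,-37,4)→(4,37,87)
g: translate: b→-3 (≡37 mod 8), so (4,37,87)→(4,-3,2)
g: flip: (4,-3,2)→(2,3,4)
g: translate: b→-1 (≡3 mod 4), so (2,3,4)→(2,-1,3)
g: reduced (well bottom): (2,-1,3) with a≤c, −a<b≤a
reduced forms (2, -1, 3) vs (2, -1, 3) ⇒ equivalent

yes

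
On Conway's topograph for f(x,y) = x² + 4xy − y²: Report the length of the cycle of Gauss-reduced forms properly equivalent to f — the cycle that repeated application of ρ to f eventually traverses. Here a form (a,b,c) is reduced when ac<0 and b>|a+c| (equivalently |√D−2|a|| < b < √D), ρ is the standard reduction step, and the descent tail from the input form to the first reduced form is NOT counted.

D = 20, ⌊√D⌋ = 4
river: ρ → (-1,4,1)
river: ρ → (1,4,-1)
ρ-cycle length = 2 (tail of 0 descent steps not counted)

2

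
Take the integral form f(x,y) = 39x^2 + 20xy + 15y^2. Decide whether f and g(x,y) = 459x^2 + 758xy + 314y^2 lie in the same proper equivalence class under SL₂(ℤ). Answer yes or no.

D₁ = -1940, D₂ = -1940
f: flip: (39,20,15)→(15,-20,39)
f: translate: b→10 (≡-20 mod 30), so (15,-20,39)→(15,10,34)
f: reduced (well bottom): (15,10,34) with a≤c, −a<b≤a
g: translate: b→-160 (≡758 mod 918), so (459,758,314)→(459,-160,15)
g: flip: (459,-160,15)→(15,160,459)
g: translate: b→10 (≡160 mod 30), so (15,160,459)→(15,10,34)
g: reduced (well bottom): (15,10,34) with a≤c, −a<b≤a
reduced forms (15, 10, 34) vs (15, 10, 34) ⇒ equivalent

yes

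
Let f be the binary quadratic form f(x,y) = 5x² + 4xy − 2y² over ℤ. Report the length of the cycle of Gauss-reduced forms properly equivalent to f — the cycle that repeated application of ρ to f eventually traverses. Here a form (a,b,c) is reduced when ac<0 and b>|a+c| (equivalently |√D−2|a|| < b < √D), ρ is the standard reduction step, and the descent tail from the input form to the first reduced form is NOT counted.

D = 56, ⌊√D⌋ = 7
river: ρ → (-2,4,5)
river: ρ → (5,6,-1)
river: ρ → (-1,6,5)
river: ρ → (5,4,-2)
ρ-cycle length = 4 (tail of 0 descent steps not counted)

4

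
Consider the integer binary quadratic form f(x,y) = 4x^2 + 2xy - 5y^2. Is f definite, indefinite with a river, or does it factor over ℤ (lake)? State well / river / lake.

D = b²−4ac = 2² − 4·4·(-5) = 84
D > 0 non-square ⇒ indefinite ⇒ periodic river

river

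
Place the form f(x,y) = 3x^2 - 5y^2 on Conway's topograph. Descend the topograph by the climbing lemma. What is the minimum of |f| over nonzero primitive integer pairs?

descent: ρ → (-5,0,3)
descent: ρ → (3,6,-2)  [lands on river]
river: ρ → (-2,6,3)
closes: descent 2, river 2
min |a| on river = 2

2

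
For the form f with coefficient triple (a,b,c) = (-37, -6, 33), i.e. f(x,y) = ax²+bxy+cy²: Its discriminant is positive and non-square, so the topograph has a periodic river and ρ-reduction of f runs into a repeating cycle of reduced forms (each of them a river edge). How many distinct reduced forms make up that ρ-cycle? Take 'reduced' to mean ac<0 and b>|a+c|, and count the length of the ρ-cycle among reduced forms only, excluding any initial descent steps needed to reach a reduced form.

D = 4920, ⌊√D⌋ = 70
descent: ρ → (33,6,-37)  [lands on river]
river: ρ → (-37,68,2)
river: ρ → (2,68,-37)
river: ρ → (-37,6,33)
river: ρ → (33,60,-10)
river: ρ → (-10,60,33)
ρ-cycle length = 6 (tail of 1 descent step not counted)

6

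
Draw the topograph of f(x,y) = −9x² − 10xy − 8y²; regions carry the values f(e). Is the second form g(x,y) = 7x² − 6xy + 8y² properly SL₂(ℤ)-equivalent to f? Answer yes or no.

D₁ = -188, D₂ = -188
f is negative-definite; reduce −f:
−f: translate: b→-8 (≡10 mod 18), so (9,10,8)→(9,-8,7)
−f: flip: (9,-8,7)→(7,8,9)
−f: translate: b→-6 (≡8 mod 14), so (7,8,9)→(7,-6,8)
−f: reduced (well bottom): (7,-6,8) with a≤c, −a<b≤a
flip sign back: reduced form of f is (-7,6,-8)
g: reduced (well bottom): (7,-6,8) with a≤c, −a<b≤a
reduced forms (-7, 6, -8) vs (7, -6, 8) ⇒ inequivalent

no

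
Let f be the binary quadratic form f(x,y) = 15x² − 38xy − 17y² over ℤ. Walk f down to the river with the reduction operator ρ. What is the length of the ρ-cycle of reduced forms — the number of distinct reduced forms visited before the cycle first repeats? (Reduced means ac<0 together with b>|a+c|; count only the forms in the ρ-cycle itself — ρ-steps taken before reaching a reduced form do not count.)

D = 2464, ⌊√D⌋ = 49
descent: ρ → (-17,38,15)  [lands on river]
river: ρ → (15,22,-33)
river: ρ → (-33,44,4)
river: ρ → (4,44,-33)
river: ρ → (-33,22,15)
river: ρ → (15,38,-17)
river: ρ → (-17,30,23)
river: ρ → (23,16,-24)
river: ρ → (-24,32,15)
river: ρ → (15,28,-28)
river: ρ → (-28,28,15)
river: ρ → (15,32,-24)
river: ρ → (-24,16,23)
river: ρ → (23,30,-17)
ρ-cycle length = 14 (tail of 1 descent step not counted)

14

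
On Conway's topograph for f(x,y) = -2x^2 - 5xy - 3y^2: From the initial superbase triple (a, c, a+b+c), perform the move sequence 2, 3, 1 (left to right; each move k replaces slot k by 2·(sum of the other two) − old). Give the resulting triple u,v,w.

start (-2,-3,-10) = (f(1,0),f(0,1),f(1,1))
replace slot 2: 2·((-2)+(-10)) − (-3) = -21 → (-2,-21,-10)
replace slot 3: 2·((-2)+(-21)) − (-10) = -36 → (-2,-21,-36)
replace slot 1: 2·((-21)+(-36)) − (-2) = -112 → (-112,-21,-36)

-112,-21,-36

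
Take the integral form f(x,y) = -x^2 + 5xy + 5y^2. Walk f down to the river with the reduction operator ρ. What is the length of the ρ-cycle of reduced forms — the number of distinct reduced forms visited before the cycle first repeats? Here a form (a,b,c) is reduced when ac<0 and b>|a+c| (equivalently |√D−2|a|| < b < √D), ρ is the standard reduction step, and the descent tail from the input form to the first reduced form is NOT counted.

D = 45, ⌊√D⌋ = 6
river: ρ → (5,5,-1)
river: ρ → (-1,5,5)
ρ-cycle length = 2 (tail of 0 descent steps not counted)

2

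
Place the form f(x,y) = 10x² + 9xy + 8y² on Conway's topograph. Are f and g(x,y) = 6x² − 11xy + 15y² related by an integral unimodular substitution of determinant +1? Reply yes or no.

D₁ = -239, D₂ = -239
f: flip: (10,9,8)→(8,-9,10)
f: translate: b→7 (≡-9 mod 16), so (8,-9,10)→(8,7,9)
f: reduced (well bottom): (8,7,9) with a≤c, −a<b≤a
g: translate: b→1 (≡-11 mod 12), so (6,-11,15)→(6,1,10)
g: reduced (well bottom): (6,1,10) with a≤c, −a<b≤a
reduced forms (8, 7, 9) vs (6, 1, 10) ⇒ inequivalent

no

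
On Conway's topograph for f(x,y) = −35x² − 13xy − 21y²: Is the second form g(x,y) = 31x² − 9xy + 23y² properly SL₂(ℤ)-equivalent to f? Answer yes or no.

D₁ = -2771, D₂ = -2771
f is negative-definite; reduce −f:
−f: flip: (35,13,21)→(21,-13,35)
−f: reduced (well bottom): (21,-13,35) with a≤c, −a<b≤a
flip sign back: reduced form of f is (-21,13,-35)
g: flip: (31,-9,23)→(23,9,31)
g: reduced (well bottom): (23,9,31) with a≤c, −a<b≤a
reduced forms (-21, 13, -35) vs (23, 9, 31) ⇒ inequivalent

no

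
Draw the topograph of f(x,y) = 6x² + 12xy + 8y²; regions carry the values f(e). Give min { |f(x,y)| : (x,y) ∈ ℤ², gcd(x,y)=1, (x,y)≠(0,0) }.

translate: b→0 (≡12 mod 12), so (6,12,8)→(6,0,2)
flip: (6,0,2)→(2,0,6)
reduced (well bottom): (2,0,6) with a≤c, −a<b≤a
well minimum = a = 2

2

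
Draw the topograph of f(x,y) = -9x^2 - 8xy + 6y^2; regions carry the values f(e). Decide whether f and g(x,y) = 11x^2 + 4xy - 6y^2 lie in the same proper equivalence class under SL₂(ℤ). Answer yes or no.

D₁ = 280, D₂ = 280
river cycle of f (length 6): (6, 8, -9), (-9, 10, 5), (5, 10, -9), (-9, 8, 6), (6, 16, -1), (-1, 16, 6)
river cycle of g (length 6): (-6, 8, 9), (9, 10, -5), (-5, 10, 9), (9, 8, -6), (-6, 16, 1), (1, 16, -6)
cycles differ ⇒ inequivalent

no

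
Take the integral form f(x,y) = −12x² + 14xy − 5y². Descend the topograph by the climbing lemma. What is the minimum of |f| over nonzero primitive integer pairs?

translate: b→10 (≡-14 mod 24), so (12,-14,5)→(12,10,3)
flip: (12,10,3)→(3,-10,12)
translate: b→2 (≡-10 mod 6), so (3,-10,12)→(3,2,4)
reduced (well bottom): (3,2,4) with a≤c, −a<b≤a
well minimum |f| = |-3| = 3 (negative-definite)

3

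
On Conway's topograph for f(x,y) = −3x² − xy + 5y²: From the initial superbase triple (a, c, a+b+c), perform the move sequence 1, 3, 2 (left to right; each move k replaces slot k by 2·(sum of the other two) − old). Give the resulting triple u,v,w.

start (-3,5,1) = (f(1,0),f(0,1),f(1,1))
replace slot 1: 2·(5+1) − (-3) = 15 → (15,5,1)
replace slot 3: 2·(15+5) − 1 = 39 → (15,5,39)
replace slot 2: 2·(15+39) − 5 = 103 → (15,103,39)

15,103,39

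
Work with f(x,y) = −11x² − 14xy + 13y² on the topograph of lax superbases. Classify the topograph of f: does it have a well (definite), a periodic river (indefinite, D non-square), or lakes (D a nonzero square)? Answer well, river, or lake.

D = b²−4ac = (-14)² − 4·(-11)·13 = 768
D > 0 non-square ⇒ indefinite ⇒ periodic river

river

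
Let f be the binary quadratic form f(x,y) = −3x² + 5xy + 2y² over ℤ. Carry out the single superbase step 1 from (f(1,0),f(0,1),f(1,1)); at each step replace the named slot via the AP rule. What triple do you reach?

start (-3,2,4) = (f(1,0),f(0,1),f(1,1))
replace slot 1: 2·(2+4) − (-3) = 15 → (15,2,4)

15,2,4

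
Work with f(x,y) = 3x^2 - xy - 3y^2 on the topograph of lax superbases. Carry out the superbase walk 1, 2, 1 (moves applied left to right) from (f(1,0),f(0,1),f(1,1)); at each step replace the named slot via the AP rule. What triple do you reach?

start (3,-3,-1) = (f(1,0),f(0,1),f(1,1))
replace slot 1: 2·((-3)+(-1)) − 3 = -11 → (-11,-3,-1)
replace slot 2: 2·((-11)+(-1)) − (-3) = -21 → (-11,-21,-1)
replace slot 1: 2·((-21)+(-1)) − (-11) = -33 → (-33,-21,-1)

-33,-21,-1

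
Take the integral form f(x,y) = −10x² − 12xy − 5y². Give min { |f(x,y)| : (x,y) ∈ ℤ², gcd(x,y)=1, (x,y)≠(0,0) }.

translate: b→-8 (≡12 mod 20), so (10,12,5)→(10,-8,3)
flip: (10,-8,3)→(3,8,10)
translate: b→2 (≡8 mod 6), so (3,8,10)→(3,2,5)
reduced (well bottom): (3,2,5) with a≤c, −a<b≤a
well minimum |f| = |-3| = 3 (negative-definite)

3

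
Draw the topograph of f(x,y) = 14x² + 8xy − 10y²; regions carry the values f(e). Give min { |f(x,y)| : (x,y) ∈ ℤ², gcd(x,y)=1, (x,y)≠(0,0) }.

river: ρ → (-10,12,12)
river: ρ → (12,12,-10)
river: ρ → (-10,8,14)
river: ρ → (14,20,-4)
river: ρ → (-4,20,14)
river: ρ → (14,8,-10)
closes: descent 0, river 6
min |a| on river = 4

4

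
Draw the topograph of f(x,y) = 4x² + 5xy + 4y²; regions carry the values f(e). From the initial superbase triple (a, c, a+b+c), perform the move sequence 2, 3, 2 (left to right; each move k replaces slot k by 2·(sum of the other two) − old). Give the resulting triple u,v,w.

start (4,4,13) = (f(1,0),f(0,1),f(1,1))
replace slot 2: 2·(4+13) − 4 = 30 → (4,30,13)
replace slot 3: 2·(4+30) − 13 = 55 → (4,30,55)
replace slot 2: 2·(4+55) − 30 = 88 → (4,88,55)

4,88,55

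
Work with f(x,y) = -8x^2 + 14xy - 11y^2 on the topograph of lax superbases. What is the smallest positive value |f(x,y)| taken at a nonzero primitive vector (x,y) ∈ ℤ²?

translate: b→2 (≡-14 mod 16), so (8,-14,11)→(8,2,5)
flip: (8,2,5)→(5,-2,8)
reduced (well bottom): (5,-2,8) with a≤c, −a<b≤a
well minimum |f| = |-5| = 5 (negative-definite)

5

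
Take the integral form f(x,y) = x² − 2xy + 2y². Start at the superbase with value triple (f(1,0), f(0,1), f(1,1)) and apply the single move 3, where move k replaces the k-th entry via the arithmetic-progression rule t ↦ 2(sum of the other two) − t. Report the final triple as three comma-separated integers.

start (1,2,1) = (f(1,0),f(0,1),f(1,1))
replace slot 3: 2·(1+2) − 1 = 5 → (1,2,5)

1,2,5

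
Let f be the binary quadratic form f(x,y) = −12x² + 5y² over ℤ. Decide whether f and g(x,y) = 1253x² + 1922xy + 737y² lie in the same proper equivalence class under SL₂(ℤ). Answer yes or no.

D₁ = 240, D₂ = 240
river cycle of f (length 6): (5, 10, -7), (-7, 4, 8), (8, 12, -3), (-3, 12, 8), (8, 4, -7), (-7, 10, 5)
river cycle of g (length 6): (5, 10, -7), (-7, 4, 8), (8, 12, -3), (-3, 12, 8), (8, 4, -7), (-7, 10, 5)
cycles coincide ⇒ equivalent

yes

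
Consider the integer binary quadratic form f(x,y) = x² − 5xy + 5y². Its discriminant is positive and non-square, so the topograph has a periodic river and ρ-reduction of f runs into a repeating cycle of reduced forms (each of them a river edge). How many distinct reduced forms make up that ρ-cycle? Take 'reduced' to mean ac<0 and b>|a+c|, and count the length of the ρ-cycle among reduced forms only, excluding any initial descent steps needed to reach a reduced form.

D = 5, ⌊√D⌋ = 2
descent: ρ → (5,5,1)
descent: ρ → (1,1,-1)  [lands on river]
river: ρ → (-1,1,1)
ρ-cycle length = 2 (tail of 2 descent steps not counted)

2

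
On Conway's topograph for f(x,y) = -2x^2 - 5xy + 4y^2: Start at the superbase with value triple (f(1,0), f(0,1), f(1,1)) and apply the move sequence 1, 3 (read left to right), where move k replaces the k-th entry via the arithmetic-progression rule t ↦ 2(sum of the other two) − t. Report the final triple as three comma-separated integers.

start (-2,4,-3) = (f(1,0),f(0,1),f(1,1))
replace slot 1: 2·(4+(-3)) − (-2) = 4 → (4,4,-3)
replace slot 3: 2·(4+4) − (-3) = 19 → (4,4,19)

4,4,19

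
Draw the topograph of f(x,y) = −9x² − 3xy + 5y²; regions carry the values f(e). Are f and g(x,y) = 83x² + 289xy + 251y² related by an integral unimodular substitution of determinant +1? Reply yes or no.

D₁ = 189, D₂ = 189
river cycle of f (length 4): (5, 13, -1), (-1, 13, 5), (5, 7, -7), (-7, 7, 5)
river cycle of g (length 4): (5, 13, -1), (-1, 13, 5), (5, 7, -7), (-7, 7, 5)
cycles coincide ⇒ equivalent

yes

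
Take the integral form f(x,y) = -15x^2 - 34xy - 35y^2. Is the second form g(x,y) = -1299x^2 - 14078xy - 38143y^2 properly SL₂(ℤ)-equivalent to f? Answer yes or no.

D₁ = -944, D₂ = -944
f is negative-definite; reduce −f:
−f: translate: b→4 (≡34 mod 30), so (15,34,35)→(15,4,16)
−f: reduced (well bottom): (15,4,16) with a≤c, −a<b≤a
flip sign back: reduced form of f is (-15,-4,-16)
g is negative-definite; reduce −g:
−g: translate: b→1088 (≡14078 mod 2598), so (1299,14078,38143)→(1299,1088,228)
−g: flip: (1299,1088,228)→(228,-1088,1299)
−g: translate: b→-176 (≡-1088 mod 456), so (228,-1088,1299)→(228,-176,35)
−g: flip: (228,-176,35)→(35,176,228)
−g: translate: b→-34 (≡176 mod 70), so (35,176,228)→(35,-34,15)
−g: flip: (35,-34,15)→(15,34,35)
−g: translate: b→4 (≡34 mod 30), so (15,34,35)→(15,4,16)
−g: reduced (well bottom): (15,4,16) with a≤c, −a<b≤a
flip sign back: reduced form of g is (-15,-4,-16)
reduced forms (-15, -4, -16) vs (-15, -4, -16) ⇒ equivalent

yes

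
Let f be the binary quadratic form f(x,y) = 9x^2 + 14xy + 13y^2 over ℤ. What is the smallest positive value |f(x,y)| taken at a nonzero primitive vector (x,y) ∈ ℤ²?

translate: b→-4 (≡14 mod 18), so (9,14,13)→(9,-4,8)
flip: (9,-4,8)→(8,4,9)
reduced (well bottom): (8,4,9) with a≤c, −a<b≤a
well minimum = a = 8

8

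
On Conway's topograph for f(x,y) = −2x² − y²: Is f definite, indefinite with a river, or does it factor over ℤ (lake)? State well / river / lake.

D = b²−4ac = 0² − 4·(-2)·(-1) = -8
D < 0 ⇒ definite ⇒ every region one sign ⇒ single well

well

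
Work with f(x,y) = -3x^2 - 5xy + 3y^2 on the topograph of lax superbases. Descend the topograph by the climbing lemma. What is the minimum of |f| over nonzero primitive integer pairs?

descent: ρ → (3,5,-3)  [lands on river]
river: ρ → (-3,7,1)
river: ρ → (1,7,-3)
river: ρ → (-3,5,3)
river: ρ → (3,7,-1)
river: ρ → (-1,7,3)
closes: descent 1, river 6
min |a| on river = 1

1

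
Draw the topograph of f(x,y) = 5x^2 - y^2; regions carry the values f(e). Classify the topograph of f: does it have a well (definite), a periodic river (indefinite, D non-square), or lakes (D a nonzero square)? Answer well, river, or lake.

D = b²−4ac = 0² − 4·5·(-1) = 20
D > 0 non-square ⇒ indefinite ⇒ periodic river

river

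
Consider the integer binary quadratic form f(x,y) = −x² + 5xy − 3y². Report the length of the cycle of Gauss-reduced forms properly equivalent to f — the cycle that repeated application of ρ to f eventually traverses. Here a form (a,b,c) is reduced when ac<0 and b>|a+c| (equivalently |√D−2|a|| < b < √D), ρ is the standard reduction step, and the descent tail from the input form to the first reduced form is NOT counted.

D = 13, ⌊√D⌋ = 3
descent: ρ → (-3,1,1)
descent: ρ → (1,3,-1)  [lands on river]
river: ρ → (-1,3,1)
ρ-cycle length = 2 (tail of 2 descent steps not counted)

2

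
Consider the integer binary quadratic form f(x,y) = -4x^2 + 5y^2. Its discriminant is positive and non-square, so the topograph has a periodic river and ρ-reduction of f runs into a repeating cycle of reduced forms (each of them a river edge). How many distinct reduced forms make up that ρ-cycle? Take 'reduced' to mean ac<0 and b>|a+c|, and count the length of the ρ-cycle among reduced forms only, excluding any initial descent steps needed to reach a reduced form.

D = 80, ⌊√D⌋ = 8
descent: ρ → (5,0,-4)
descent: ρ → (-4,8,1)  [lands on river]
river: ρ → (1,8,-4)
ρ-cycle length = 2 (tail of 2 descent steps not counted)

2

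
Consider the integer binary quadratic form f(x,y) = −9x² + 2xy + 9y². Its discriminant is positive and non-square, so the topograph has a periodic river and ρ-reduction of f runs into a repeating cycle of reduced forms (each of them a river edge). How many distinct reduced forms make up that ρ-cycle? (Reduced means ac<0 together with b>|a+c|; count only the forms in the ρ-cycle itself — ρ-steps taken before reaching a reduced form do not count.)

D = 328, ⌊√D⌋ = 18
river: ρ → (9,16,-2)
river: ρ → (-2,16,9)
river: ρ → (9,2,-9)
river: ρ → (-9,16,2)
river: ρ → (2,16,-9)
river: ρ → (-9,2,9)
ρ-cycle length = 6 (tail of 0 descent steps not counted)

6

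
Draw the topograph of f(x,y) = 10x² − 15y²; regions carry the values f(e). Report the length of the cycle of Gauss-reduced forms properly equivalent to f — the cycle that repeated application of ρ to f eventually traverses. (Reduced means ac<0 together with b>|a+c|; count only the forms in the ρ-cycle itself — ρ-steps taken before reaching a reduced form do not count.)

D = 600, ⌊√D⌋ = 24
descent: ρ → (-15,0,10)
descent: ρ → (10,20,-5)  [lands on river]
river: ρ → (-5,20,10)
ρ-cycle length = 2 (tail of 2 descent steps not counted)

2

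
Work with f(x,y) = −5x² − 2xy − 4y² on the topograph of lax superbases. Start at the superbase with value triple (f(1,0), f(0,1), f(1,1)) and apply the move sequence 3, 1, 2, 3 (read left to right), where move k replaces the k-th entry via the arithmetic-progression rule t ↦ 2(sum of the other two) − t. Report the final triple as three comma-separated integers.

start (-5,-4,-11) = (f(1,0),f(0,1),f(1,1))
replace slot 3: 2·((-5)+(-4)) − (-11) = -7 → (-5,-4,-7)
replace slot 1: 2·((-4)+(-7)) − (-5) = -17 → (-17,-4,-7)
replace slot 2: 2·((-17)+(-7)) − (-4) = -44 → (-17,-44,-7)
replace slot 3: 2·((-17)+(-44)) − (-7) = -115 → (-17,-44,-115)

-17,-44,-115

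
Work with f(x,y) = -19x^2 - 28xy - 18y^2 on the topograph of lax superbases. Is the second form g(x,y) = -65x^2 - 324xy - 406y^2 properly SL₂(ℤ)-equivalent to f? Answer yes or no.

D₁ = -584, D₂ = -584
f is negative-definite; reduce −f:
−f: translate: b→-10 (≡28 mod 38), so (19,28,18)→(19,-10,9)
−f: flip: (19,-10,9)→(9,10,19)
−f: translate: b→-8 (≡10 mod 18), so (9,10,19)→(9,-8,18)
−f: reduced (well bottom): (9,-8,18) with a≤c, −a<b≤a
flip sign back: reduced form of f is (-9,8,-18)
g is negative-definite; reduce −g:
−g: translate: b→64 (≡324 mod 130), so (65,324,406)→(65,64,18)
−g: flip: (65,64,18)→(18,-64,65)
−g: translate: b→8 (≡-64 mod 36), so (18,-64,65)→(18,8,9)
−g: flip: (18,8,9)→(9,-8,18)
−g: reduced (well bottom): (9,-8,18) with a≤c, −a<b≤a
flip sign back: reduced form of g is (-9,8,-18)
reduced forms (-9, 8, -18) vs (-9, 8, -18) ⇒ equivalent

yes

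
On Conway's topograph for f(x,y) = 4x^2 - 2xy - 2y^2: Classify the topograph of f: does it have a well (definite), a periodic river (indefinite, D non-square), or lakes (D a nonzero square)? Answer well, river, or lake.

D = b²−4ac = (-2)² − 4·4·(-2) = 36
D = 6² is a perfect square ⇒ form factors over ℤ ⇒ lakes

lake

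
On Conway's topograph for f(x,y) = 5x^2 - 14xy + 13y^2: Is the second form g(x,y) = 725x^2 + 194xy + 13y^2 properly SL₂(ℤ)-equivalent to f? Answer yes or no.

D₁ = -64, D₂ = -64
f: translate: b→-4 (≡-14 mod 10), so (5,-14,13)→(5,-4,4)
f: flip: (5,-4,4)→(4,4,5)
f: reduced (well bottom): (4,4,5) with a≤c, −a<b≤a
g: flip: (725,194,13)→(13,-194,725)
g: translate: b→-12 (≡-194 mod 26), so (13,-194,725)→(13,-12,4)
g: flip: (13,-12,4)→(4,12,13)
g: translate: b→4 (≡12 mod 8), so (4,12,13)→(4,4,5)
g: reduced (well bottom): (4,4,5) with a≤c, −a<b≤a
reduced forms (4, 4, 5) vs (4, 4, 5) ⇒ equivalent

yes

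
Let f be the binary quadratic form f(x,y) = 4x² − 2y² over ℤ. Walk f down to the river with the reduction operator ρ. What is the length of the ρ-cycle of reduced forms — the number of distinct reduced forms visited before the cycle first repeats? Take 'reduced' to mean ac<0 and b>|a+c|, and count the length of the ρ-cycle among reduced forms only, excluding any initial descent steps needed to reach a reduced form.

D = 32, ⌊√D⌋ = 5
descent: ρ → (-2,4,2)  [lands on river]
river: ρ → (2,4,-2)
ρ-cycle length = 2 (tail of 1 descent step not counted)

2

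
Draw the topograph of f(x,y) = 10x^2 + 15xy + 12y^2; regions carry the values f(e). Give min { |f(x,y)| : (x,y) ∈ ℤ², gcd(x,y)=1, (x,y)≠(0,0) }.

translate: b→-5 (≡15 mod 20), so (10,15,12)→(10,-5,7)
flip: (10,-5,7)→(7,5,10)
reduced (well bottom): (7,5,10) with a≤c, −a<b≤a
well minimum = a = 7

7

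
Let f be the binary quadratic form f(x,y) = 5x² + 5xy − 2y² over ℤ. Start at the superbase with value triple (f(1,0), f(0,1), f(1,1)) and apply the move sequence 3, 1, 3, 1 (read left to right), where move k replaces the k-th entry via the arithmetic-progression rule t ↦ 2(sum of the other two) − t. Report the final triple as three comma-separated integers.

start (5,-2,8) = (f(1,0),f(0,1),f(1,1))
replace slot 3: 2·(5+(-2)) − 8 = -2 → (5,-2,-2)
replace slot 1: 2·((-2)+(-2)) − 5 = -13 → (-13,-2,-2)
replace slot 3: 2·((-13)+(-2)) − (-2) = -28 → (-13,-2,-28)
replace slot 1: 2·((-2)+(-28)) − (-13) = -47 → (-47,-2,-28)

-47,-2,-28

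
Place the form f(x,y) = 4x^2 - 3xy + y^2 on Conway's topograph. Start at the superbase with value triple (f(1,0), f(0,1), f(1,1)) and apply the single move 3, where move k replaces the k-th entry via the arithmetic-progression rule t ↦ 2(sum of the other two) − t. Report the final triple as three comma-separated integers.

start (4,1,2) = (f(1,0),f(0,1),f(1,1))
replace slot 3: 2·(4+1) − 2 = 8 → (4,1,8)

4,1,8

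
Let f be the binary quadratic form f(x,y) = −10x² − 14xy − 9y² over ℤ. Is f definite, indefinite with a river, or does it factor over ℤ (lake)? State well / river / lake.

D = b²−4ac = (-14)² − 4·(-10)·(-9) = -164
D < 0 ⇒ definite ⇒ every region one sign ⇒ single well

well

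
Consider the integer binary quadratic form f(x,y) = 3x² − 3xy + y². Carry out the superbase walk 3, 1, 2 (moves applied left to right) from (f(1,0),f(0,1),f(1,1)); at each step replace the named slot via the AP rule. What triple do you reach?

start (3,1,1) = (f(1,0),f(0,1),f(1,1))
replace slot 3: 2·(3+1) − 1 = 7 → (3,1,7)
replace slot 1: 2·(1+7) − 3 = 13 → (13,1,7)
replace slot 2: 2·(13+7) − 1 = 39 → (13,39,7)

13,39,7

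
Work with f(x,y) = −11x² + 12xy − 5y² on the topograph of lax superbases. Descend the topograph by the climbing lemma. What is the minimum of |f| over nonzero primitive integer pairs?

translate: b→10 (≡-12 mod 22), so (11,-12,5)→(11,10,4)
flip: (11,10,4)→(4,-10,11)
translate: b→-2 (≡-10 mod 8), so (4,-10,11)→(4,-2,5)
reduced (well bottom): (4,-2,5) with a≤c, −a<b≤a
well minimum |f| = |-4| = 4 (negative-definite)

4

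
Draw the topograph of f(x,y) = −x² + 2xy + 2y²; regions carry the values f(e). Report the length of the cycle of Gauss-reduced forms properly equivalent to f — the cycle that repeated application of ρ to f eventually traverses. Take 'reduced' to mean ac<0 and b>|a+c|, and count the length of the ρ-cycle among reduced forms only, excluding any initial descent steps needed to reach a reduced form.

D = 12, ⌊√D⌋ = 3
river: ρ → (2,2,-1)
river: ρ → (-1,2,2)
ρ-cycle length = 2 (tail of 0 descent steps not counted)

2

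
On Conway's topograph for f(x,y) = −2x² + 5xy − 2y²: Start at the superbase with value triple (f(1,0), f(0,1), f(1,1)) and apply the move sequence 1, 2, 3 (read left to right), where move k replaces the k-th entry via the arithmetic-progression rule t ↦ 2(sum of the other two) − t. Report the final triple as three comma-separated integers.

start (-2,-2,1) = (f(1,0),f(0,1),f(1,1))
replace slot 1: 2·((-2)+1) − (-2) = 0 → (0,-2,1)
replace slot 2: 2·(0+1) − (-2) = 4 → (0,4,1)
replace slot 3: 2·(0+4) − 1 = 7 → (0,4,7)

0,4,7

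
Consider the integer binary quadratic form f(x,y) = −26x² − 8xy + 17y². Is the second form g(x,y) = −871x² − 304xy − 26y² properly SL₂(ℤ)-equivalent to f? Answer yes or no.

D₁ = 1832, D₂ = 1832
river cycle of f (length 6): (17, 42, -1), (-1, 42, 17), (17, 26, -17), (-17, 42, 1), (1, 42, -17), (-17, 26, 17)
river cycle of g (length 6): (17, 42, -1), (-1, 42, 17), (17, 26, -17), (-17, 42, 1), (1, 42, -17), (-17, 26, 17)
cycles coincide ⇒ equivalent

yes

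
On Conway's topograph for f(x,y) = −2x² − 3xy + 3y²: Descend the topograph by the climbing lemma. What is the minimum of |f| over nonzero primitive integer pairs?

descent: ρ → (3,3,-2)  [lands on river]
river: ρ → (-2,5,1)
river: ρ → (1,5,-2)
river: ρ → (-2,3,3)
closes: descent 1, river 4
min |a| on river = 1

1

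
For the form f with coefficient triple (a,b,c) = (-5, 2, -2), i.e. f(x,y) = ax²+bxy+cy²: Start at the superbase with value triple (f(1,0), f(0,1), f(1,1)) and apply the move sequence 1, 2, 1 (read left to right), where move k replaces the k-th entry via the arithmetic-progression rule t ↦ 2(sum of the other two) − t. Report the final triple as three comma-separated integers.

start (-5,-2,-5) = (f(1,0),f(0,1),f(1,1))
replace slot 1: 2·((-2)+(-5)) − (-5) = -9 → (-9,-2,-5)
replace slot 2: 2·((-9)+(-5)) − (-2) = -26 → (-9,-26,-5)
replace slot 1: 2·((-26)+(-5)) − (-9) = -53 → (-53,-26,-5)

-53,-26,-5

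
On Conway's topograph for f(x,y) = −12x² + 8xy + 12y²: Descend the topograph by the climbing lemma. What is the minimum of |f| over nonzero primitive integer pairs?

river: ρ → (12,16,-8)
river: ρ → (-8,16,12)
river: ρ → (12,8,-12)
river: ρ → (-12,16,8)
river: ρ → (8,16,-12)
river: ρ → (-12,8,12)
closes: descent 0, river 6
min |a| on river = 8

8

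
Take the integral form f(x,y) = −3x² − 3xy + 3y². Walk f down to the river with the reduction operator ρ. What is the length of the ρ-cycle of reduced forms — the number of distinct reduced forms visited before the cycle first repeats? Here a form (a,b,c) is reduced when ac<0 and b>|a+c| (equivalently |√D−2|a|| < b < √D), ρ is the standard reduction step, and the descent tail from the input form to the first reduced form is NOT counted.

D = 45, ⌊√D⌋ = 6
descent: ρ → (3,3,-3)  [lands on river]
river: ρ → (-3,3,3)
ρ-cycle length = 2 (tail of 1 descent step not counted)

2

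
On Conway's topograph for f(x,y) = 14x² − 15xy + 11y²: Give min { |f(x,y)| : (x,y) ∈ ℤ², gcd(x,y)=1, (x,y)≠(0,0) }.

translate: b→13 (≡-15 mod 28), so (14,-15,11)→(14,13,10)
flip: (14,13,10)→(10,-13,14)
translate: b→7 (≡-13 mod 20), so (10,-13,14)→(10,7,11)
reduced (well bottom): (10,7,11) with a≤c, −a<b≤a
well minimum = a = 10

10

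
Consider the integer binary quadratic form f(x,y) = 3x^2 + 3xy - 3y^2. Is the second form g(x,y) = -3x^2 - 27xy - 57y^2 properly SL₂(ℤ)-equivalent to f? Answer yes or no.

D₁ = 45, D₂ = 45
river cycle of f (length 2): (-3, 3, 3), (3, 3, -3)
river cycle of g (length 2): (-3, 3, 3), (3, 3, -3)
cycles coincide ⇒ equivalent

yes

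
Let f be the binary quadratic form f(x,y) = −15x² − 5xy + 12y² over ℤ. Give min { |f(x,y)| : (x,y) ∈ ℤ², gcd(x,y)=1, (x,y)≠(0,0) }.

descent: ρ → (12,5,-15)  [lands on river]
river: ρ → (-15,25,2)
river: ρ → (2,27,-2)
river: ρ → (-2,25,15)
river: ρ → (15,5,-12)
river: ρ → (-12,19,8)
river: ρ → (8,13,-18)
river: ρ → (-18,23,3)
river: ρ → (3,25,-10)
river: ρ → (-10,15,13)
river: ρ → (13,11,-12)
river: ρ → (-12,13,12)
river: ρ → (12,11,-13)
river: ρ → (-13,15,10)
river: ρ → (10,25,-3)
river: ρ → (-3,23,18)
river: ρ → (18,13,-8)
river: ρ → (-8,19,12)
closes: descent 1, river 18
min |a| on river = 2

2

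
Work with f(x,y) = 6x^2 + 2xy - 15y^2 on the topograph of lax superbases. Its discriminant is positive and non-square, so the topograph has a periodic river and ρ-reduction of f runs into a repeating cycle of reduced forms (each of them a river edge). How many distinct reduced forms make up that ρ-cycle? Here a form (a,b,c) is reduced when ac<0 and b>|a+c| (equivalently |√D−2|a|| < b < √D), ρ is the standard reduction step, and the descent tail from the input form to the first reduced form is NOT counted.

D = 364, ⌊√D⌋ = 19
descent: ρ → (-15,-2,6)
descent: ρ → (6,14,-7)  [lands on river]
river: ρ → (-7,14,6)
river: ρ → (6,10,-11)
river: ρ → (-11,12,5)
river: ρ → (5,18,-2)
river: ρ → (-2,18,5)
river: ρ → (5,12,-11)
river: ρ → (-11,10,6)
ρ-cycle length = 8 (tail of 2 descent steps not counted)

8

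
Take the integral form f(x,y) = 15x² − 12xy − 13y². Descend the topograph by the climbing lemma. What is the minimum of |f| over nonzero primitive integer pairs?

descent: ρ → (-13,12,15)  [lands on river]
river: ρ → (15,18,-10)
river: ρ → (-10,22,11)
river: ρ → (11,22,-10)
river: ρ → (-10,18,15)
river: ρ → (15,12,-13)
river: ρ → (-13,14,14)
river: ρ → (14,14,-13)
closes: descent 1, river 8
min |a| on river = 10

10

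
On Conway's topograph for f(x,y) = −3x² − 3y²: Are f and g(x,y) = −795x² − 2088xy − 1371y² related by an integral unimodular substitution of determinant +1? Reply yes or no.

D₁ = -36, D₂ = -36
f is negative-definite; reduce −f:
−f: reduced (well bottom): (3,0,3) with a≤c, −a<b≤a
flip sign back: reduced form of f is (-3,0,-3)
g is negative-definite; reduce −g:
−g: translate: b→498 (≡2088 mod 1590), so (795,2088,1371)→(795,498,78)
−g: flip: (795,498,78)→(78,-498,795)
−g: translate: b→-30 (≡-498 mod 156), so (78,-498,795)→(78,-30,3)
−g: flip: (78,-30,3)→(3,30,78)
−g: translate: b→0 (≡30 mod 6), so (3,30,78)→(3,0,3)
−g: reduced (well bottom): (3,0,3) with a≤c, −a<b≤a
flip sign back: reduced form of g is (-3,0,-3)
reduced forms (-3, 0, -3) vs (-3, 0, -3) ⇒ equivalent

yes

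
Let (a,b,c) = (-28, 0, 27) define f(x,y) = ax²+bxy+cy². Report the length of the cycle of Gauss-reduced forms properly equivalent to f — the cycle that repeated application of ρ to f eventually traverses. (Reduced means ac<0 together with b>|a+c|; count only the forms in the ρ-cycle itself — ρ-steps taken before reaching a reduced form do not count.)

D = 3024, ⌊√D⌋ = 54
descent: ρ → (27,54,-1)  [lands on river]
river: ρ → (-1,54,27)
ρ-cycle length = 2 (tail of 1 descent step not counted)

2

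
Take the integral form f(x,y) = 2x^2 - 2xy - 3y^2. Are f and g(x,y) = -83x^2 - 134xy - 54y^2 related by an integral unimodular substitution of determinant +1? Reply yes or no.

D₁ = 28, D₂ = 28
river cycle of f (length 4): (-3, 2, 2), (2, 2, -3), (-3, 4, 1), (1, 4, -3)
river cycle of g (length 4): (-3, 4, 1), (1, 4, -3), (-3, 2, 2), (2, 2, -3)
cycles coincide ⇒ equivalent

yes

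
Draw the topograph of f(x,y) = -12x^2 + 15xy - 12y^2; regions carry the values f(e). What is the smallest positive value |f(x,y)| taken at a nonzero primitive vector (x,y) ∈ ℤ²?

translate: b→9 (≡-15 mod 24), so (12,-15,12)→(12,9,9)
flip: (12,9,9)→(9,-9,12)
translate: b→9 (≡-9 mod 18), so (9,-9,12)→(9,9,12)
reduced (well bottom): (9,9,12) with a≤c, −a<b≤a
well minimum |f| = |-9| = 9 (negative-definite)

9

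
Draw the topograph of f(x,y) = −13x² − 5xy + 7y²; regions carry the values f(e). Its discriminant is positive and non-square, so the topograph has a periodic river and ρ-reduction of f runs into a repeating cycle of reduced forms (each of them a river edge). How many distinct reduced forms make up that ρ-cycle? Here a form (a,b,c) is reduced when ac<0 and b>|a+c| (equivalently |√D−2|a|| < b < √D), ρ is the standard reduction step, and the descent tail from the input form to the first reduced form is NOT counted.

D = 389, ⌊√D⌋ = 19
descent: ρ → (7,19,-1)  [lands on river]
river: ρ → (-1,19,7)
river: ρ → (7,9,-11)
river: ρ → (-11,13,5)
river: ρ → (5,17,-5)
river: ρ → (-5,13,11)
river: ρ → (11,9,-7)
river: ρ → (-7,19,1)
river: ρ → (1,19,-7)
river: ρ → (-7,9,11)
river: ρ → (11,13,-5)
river: ρ → (-5,17,5)
river: ρ → (5,13,-11)
river: ρ → (-11,9,7)
ρ-cycle length = 14 (tail of 1 descent step not counted)

14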